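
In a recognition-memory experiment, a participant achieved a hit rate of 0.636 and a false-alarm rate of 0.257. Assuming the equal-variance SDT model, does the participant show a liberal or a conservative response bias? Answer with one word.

z(H) = 0.348, z(FA) = -0.653
c = −½·(z(H) + z(FA)) = 0.1525
c > 0 → conservative criterion (biased toward responding “no”).

conservative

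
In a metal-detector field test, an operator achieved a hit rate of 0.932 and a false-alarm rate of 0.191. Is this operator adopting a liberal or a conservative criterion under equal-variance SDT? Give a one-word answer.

z(H) = 1.491, z(FA) = -0.874
c = −½·(z(H) + z(FA)) = -0.3085
c < 0 → liberal criterion (biased toward responding “yes”).

liberal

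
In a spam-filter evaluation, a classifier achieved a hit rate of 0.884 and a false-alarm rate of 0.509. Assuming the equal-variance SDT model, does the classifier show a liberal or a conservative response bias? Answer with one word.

liberal

z(H) = 1.195, z(FA) = 0.023
c = −½·(z(H) + z(FA)) = -0.609
c < 0 → liberal criterion (biased toward responding “yes”).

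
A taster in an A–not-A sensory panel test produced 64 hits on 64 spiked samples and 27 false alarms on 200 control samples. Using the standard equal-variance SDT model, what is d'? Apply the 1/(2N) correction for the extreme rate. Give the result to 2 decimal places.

d' = 3.52

The hit rate is 64/64 = 1, so apply the 1/(2N) correction: H → 1 − 1/(2·64) = 0.99219.
z(H) = z(0.99219) = 2.418
z(FA) = z(0.13500) = -1.103
d' = 2.418 − (-1.103) = 3.521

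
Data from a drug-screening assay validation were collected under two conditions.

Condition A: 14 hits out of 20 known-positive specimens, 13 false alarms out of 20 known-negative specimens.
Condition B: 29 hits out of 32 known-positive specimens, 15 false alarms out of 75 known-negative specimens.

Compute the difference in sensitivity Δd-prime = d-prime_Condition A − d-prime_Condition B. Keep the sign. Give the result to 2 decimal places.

Condition A: z(0.7000) = 0.524, z(0.6500) = 0.385, d' = 0.139
Condition B: z(0.9062) = 1.318, z(0.2000) = -0.842, d' = 2.160
Δd' = d'_Condition A − d'_Condition B = 0.139 − 2.160 = -2.021
Condition B has the higher sensitivity.

Δd-prime = -2.02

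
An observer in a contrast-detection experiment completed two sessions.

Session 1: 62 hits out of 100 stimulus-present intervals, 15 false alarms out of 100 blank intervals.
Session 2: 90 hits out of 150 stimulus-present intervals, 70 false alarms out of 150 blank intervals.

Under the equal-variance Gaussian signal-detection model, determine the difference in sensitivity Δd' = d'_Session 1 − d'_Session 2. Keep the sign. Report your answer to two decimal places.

Session 1: z(0.6200) = 0.305, z(0.1500) = -1.036, d' = 1.341
Session 2: z(0.6000) = 0.253, z(0.4667) = -0.084, d' = 0.337
Δd' = d'_Session 1 − d'_Session 2 = 1.341 − 0.337 = 1.004
Session 1 has the higher sensitivity.

Δd' = 1.00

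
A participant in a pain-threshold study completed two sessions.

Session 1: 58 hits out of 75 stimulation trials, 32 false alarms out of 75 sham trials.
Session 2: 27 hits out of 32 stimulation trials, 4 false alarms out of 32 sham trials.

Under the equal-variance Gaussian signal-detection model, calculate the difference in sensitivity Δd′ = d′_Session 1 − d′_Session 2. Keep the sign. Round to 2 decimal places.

Session 1: z(0.7733) = 0.750, z(0.4267) = -0.185, d' = 0.935
Session 2: z(0.8438) = 1.010, z(0.1250) = -1.150, d' = 2.160
Δd' = d'_Session 1 − d'_Session 2 = 0.935 − 2.160 = -1.225
Session 2 has the higher sensitivity.

Δd′ = -1.23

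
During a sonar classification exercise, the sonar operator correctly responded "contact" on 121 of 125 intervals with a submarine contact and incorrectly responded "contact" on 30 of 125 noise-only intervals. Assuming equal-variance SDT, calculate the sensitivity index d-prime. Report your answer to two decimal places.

H = 121/125 = 0.9680
FA = 30/125 = 0.2400
z(H) = 1.8522
z(FA) = -0.7063
d' = z(H) − z(FA) = 1.8522 − (-0.7063) = 2.5585

d-prime = 2.56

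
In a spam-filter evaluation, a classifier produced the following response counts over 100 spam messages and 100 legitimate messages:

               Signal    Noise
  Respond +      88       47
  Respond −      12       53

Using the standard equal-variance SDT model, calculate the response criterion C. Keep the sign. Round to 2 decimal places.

C = -0.55

H = 88/100 = 0.8800
FA = 47/100 = 0.4700
z(H) = z(0.8800) = 1.1750
z(FA) = z(0.4700) = -0.0753
c = −½·[z(H) + z(FA)] = −0.5 × (1.1750 + (-0.0753)) = -0.54985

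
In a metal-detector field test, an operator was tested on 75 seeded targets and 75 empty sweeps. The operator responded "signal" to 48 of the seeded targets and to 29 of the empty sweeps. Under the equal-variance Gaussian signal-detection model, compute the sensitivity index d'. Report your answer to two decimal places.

d' = 0.65

H = 48/75 = 0.6400
FA = 29/75 = 0.3867
z(H) = 0.3585
z(FA) = -0.2879
d' = z(H) − z(FA) = 0.3585 − (-0.2879) = 0.6464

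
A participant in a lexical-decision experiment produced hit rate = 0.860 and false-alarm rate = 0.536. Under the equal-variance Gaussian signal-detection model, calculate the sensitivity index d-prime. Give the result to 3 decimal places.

z(H) = z(0.860) = 1.0803
z(FA) = z(0.536) = 0.0904
d' = z(H) − z(FA) = 1.0803 − 0.0904 = 0.9899

d-prime = 0.990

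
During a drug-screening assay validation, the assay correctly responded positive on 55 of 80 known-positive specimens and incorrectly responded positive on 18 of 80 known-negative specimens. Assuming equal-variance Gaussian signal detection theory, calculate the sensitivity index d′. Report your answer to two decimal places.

d′ = 1.24

H = 55/80 = 0.6875
FA = 18/80 = 0.2250
z(H) = z(0.6875) = 0.489
z(FA) = z(0.2250) = -0.755
d' = z(H) − z(FA) = 0.489 − (-0.755) = 1.244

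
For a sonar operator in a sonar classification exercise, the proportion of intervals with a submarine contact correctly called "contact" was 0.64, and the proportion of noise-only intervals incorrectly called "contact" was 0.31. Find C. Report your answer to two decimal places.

z(0.64) = 0.358, z(0.31) = -0.496
c = −½·[z(H) + z(FA)] = −0.5 × (0.358 + (-0.496)) = 0.069

C = 0.07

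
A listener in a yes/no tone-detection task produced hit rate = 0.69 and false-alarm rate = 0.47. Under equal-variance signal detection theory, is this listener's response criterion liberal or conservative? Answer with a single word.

liberal

z(H) = 0.496, z(FA) = -0.075
c = −½·(z(H) + z(FA)) = -0.2105
c < 0 → liberal criterion (biased toward responding “yes”).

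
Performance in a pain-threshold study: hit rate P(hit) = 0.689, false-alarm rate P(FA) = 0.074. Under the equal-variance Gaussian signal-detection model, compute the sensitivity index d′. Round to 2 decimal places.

z(H) = z(0.689) = 0.493
z(FA) = z(0.074) = -1.447
d' = z(H) − z(FA) = 0.493 − (-1.447) = 1.940

d′ = 1.94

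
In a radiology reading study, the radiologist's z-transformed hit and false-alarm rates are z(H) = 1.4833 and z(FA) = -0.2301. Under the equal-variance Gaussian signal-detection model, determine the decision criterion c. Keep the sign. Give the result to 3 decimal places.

c = -0.627

c = −½·[z(H) + z(FA)] = −½·(1.4833 + (-0.2301)) = -0.6266
c < 0: the radiologist has a liberal response bias.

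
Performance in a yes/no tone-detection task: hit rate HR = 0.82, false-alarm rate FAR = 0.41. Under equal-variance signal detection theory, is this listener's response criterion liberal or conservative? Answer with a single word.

liberal

z(H) = 0.915, z(FA) = -0.228
c = −½·(z(H) + z(FA)) = -0.3435
c < 0 → liberal criterion (biased toward responding “yes”).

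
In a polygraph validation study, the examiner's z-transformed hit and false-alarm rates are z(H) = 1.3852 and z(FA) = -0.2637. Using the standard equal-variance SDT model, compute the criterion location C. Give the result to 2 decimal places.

C = -0.56

c = −½·[z(H) + z(FA)] = −½·(1.3852 + (-0.2637)) = -0.56075
c < 0: the examiner has a liberal response bias.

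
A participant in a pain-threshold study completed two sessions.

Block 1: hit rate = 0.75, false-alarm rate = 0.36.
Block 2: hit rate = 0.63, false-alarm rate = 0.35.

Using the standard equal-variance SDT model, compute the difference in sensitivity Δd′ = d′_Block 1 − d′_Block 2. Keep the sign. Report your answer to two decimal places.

Δd′ = 0.32

Block 1: z(0.75) = 0.674, z(0.36) = -0.358, d' = 1.032
Block 2: z(0.63) = 0.332, z(0.35) = -0.385, d' = 0.717
Δd' = d'_Block 1 − d'_Block 2 = 1.032 − 0.717 = 0.315
Block 1 has the higher sensitivity.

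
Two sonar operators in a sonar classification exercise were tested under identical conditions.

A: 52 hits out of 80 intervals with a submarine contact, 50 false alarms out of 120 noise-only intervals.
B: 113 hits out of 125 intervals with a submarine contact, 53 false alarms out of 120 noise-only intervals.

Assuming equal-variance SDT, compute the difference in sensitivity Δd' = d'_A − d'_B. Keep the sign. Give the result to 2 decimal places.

A: z(0.6500) = 0.385, z(0.4167) = -0.210, d' = 0.595
B: z(0.9040) = 1.305, z(0.4417) = -0.147, d' = 1.452
Δd' = d'_A − d'_B = 0.595 − 1.452 = -0.857
B has the higher sensitivity.

Δd' = -0.86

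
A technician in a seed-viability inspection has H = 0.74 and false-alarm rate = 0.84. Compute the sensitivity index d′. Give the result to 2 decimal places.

Φ⁻¹(H) = Φ⁻¹(0.74) = 0.6433
Φ⁻¹(FA) = Φ⁻¹(0.84) = 0.9945
d' = z(H) − z(FA) = 0.6433 − 0.9945 = -0.3512

d′ = -0.35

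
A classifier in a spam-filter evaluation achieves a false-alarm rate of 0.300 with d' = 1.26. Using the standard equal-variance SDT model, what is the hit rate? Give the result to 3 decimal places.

hit rate = 0.769

z(false-alarm rate) = z(0.300) = -0.5244
z(H) = z(FA) + d' = -0.5244 + 1.26 = 0.7356
hit rate = Φ(0.7356) = 0.7690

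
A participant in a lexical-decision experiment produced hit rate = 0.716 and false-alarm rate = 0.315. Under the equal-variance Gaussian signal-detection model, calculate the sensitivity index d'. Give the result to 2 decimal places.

Φ⁻¹(H) = 0.571
Φ⁻¹(FA) = -0.482
d' = z(H) − z(FA) = 0.571 − (-0.482) = 1.053

d' = 1.05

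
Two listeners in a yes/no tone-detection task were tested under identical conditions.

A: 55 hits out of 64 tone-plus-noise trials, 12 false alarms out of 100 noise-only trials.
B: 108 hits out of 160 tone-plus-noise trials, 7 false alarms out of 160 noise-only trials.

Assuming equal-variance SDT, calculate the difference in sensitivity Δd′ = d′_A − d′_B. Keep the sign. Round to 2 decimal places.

Δd′ = 0.09

A: z(0.8594) = 1.078, z(0.1200) = -1.175, d' = 2.253
B: z(0.6750) = 0.454, z(0.0437) = -1.709, d' = 2.163
Δd' = d'_A − d'_B = 2.253 − 2.163 = 0.090
A has the higher sensitivity.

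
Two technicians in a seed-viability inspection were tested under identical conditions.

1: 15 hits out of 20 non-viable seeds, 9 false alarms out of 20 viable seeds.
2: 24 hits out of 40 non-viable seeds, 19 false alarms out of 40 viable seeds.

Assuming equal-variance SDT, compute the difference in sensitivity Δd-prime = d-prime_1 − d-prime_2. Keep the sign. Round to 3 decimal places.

Δd-prime = 0.484

1: z(0.7500) = 0.6745, z(0.4500) = -0.1257, d' = 0.8002
2: z(0.6000) = 0.2533, z(0.4750) = -0.0627, d' = 0.3160
Δd' = d'_1 − d'_2 = 0.8002 − 0.3160 = 0.4842
1 has the higher sensitivity.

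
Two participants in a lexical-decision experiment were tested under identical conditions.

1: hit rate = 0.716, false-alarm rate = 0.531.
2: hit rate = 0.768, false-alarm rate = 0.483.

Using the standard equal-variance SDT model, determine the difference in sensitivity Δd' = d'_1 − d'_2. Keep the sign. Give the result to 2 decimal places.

Δd' = -0.28

1: z(0.716) = 0.571, z(0.531) = 0.078, d' = 0.493
2: z(0.768) = 0.732, z(0.483) = -0.043, d' = 0.775
Δd' = d'_1 − d'_2 = 0.493 − 0.775 = -0.282
2 has the higher sensitivity.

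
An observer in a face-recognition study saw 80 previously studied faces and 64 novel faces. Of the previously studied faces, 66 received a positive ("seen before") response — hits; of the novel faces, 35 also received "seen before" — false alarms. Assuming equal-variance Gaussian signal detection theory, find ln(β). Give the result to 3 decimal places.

H = 66/80 = 0.8250
FA = 35/64 = 0.5469
Φ⁻¹(0.8250) = 0.9346, Φ⁻¹(0.5469) = 0.1178
ln β = −½·[z(H)² − z(FA)²] = −0.5 × (0.8735 − 0.0139) = -0.4298

ln β = -0.430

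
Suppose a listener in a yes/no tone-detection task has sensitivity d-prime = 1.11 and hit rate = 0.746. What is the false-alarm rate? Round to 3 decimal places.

false-alarm rate = 0.327

z(hit rate) = z(0.746) = 0.6620
z(FA) = z(H) − d' = 0.6620 − 1.11 = -0.4480
false-alarm rate = Φ(-0.4480) = 0.3271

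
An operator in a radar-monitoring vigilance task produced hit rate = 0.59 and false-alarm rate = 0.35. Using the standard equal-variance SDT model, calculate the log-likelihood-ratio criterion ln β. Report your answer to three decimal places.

ln β = 0.048

Φ⁻¹(0.59) = 0.2275, Φ⁻¹(0.35) = -0.3853
ln β = −½·[z(H)² − z(FA)²] = −0.5 × (0.0518 − 0.1485) = 0.04835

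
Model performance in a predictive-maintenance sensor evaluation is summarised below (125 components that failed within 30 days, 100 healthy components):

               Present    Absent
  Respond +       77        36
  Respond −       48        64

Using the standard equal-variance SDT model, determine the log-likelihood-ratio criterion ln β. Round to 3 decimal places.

H = 77/125 = 0.6160
FA = 36/100 = 0.3600
z(H) = z(0.6160) = 0.2950
z(FA) = z(0.3600) = -0.3585
ln β = −½·[z(H)² − z(FA)²] = −0.5 × (0.0870 − 0.1285) = 0.02075

ln β = 0.021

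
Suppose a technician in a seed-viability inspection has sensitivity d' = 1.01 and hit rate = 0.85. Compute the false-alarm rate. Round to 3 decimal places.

false-alarm rate = 0.511

z(hit rate) = z(0.85) = 1.0364
z(FA) = z(H) − d' = 1.0364 − 1.01 = 0.0264
false-alarm rate = Φ(0.0264) = 0.5105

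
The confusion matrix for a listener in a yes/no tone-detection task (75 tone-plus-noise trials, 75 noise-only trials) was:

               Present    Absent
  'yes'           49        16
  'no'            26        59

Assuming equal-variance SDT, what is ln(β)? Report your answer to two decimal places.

ln β = 0.24

H = 49/75 = 0.6533
FA = 16/75 = 0.2133
z(H) = z(0.6533) = 0.394
z(FA) = z(0.2133) = -0.795
ln β = −½·[z(H)² − z(FA)²] = −0.5 × (0.155 − 0.632) = 0.2385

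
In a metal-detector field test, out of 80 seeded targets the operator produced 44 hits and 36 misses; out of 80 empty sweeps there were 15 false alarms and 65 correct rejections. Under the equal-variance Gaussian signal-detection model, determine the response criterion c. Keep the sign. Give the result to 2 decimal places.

c = 0.38

H = 44/80 = 0.5500
FA = 15/80 = 0.1875
z(H) = z(0.5500) = 0.1257
z(FA) = z(0.1875) = -0.8871
c = −½·[z(H) + z(FA)] = −0.5 × (0.1257 + (-0.8871)) = 0.3807
c > 0: the operator has a conservative response bias.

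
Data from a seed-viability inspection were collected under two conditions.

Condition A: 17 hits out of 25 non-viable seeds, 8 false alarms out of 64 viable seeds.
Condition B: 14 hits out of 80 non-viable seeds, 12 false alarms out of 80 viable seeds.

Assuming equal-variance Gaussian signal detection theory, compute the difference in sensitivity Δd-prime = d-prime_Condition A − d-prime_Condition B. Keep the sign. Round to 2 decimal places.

Condition A: z(0.6800) = 0.468, z(0.1250) = -1.150, d' = 1.618
Condition B: z(0.1750) = -0.935, z(0.1500) = -1.036, d' = 0.101
Δd' = d'_Condition A − d'_Condition B = 1.618 − 0.101 = 1.517
Condition A has the higher sensitivity.

Δd-prime = 1.52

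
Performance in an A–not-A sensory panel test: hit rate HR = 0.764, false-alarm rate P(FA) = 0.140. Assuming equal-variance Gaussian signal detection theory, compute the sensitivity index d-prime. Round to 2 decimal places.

Φ⁻¹(H) = Φ⁻¹(0.764) = 0.7192
Φ⁻¹(FA) = Φ⁻¹(0.140) = -1.0803
d' = z(H) − z(FA) = 0.7192 − (-1.0803) = 1.7995

d-prime = 1.80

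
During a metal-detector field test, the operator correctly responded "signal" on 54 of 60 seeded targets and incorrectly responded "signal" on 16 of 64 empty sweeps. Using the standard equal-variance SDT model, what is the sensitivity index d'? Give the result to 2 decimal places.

H = 54/60 = 0.9000
FA = 16/64 = 0.2500
Φ⁻¹(H) = 1.2816
Φ⁻¹(FA) = -0.6745
d' = z(H) − z(FA) = 1.2816 − (-0.6745) = 1.9561

d' = 1.96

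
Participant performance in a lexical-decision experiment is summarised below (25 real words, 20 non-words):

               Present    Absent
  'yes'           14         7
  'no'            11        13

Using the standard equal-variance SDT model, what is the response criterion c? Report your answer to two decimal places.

c = 0.12

H = 14/25 = 0.5600
FA = 7/20 = 0.3500
z(H) = z(0.5600) = 0.1510
z(FA) = z(0.3500) = -0.3853
c = −½·[z(H) + z(FA)] = −0.5 × (0.1510 + (-0.3853)) = 0.11715
c > 0: the participant has a conservative response bias.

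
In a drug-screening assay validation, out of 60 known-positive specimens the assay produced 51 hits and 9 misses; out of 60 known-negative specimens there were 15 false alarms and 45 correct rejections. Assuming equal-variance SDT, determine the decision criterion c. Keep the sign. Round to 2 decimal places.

H = 51/60 = 0.8500
FA = 15/60 = 0.2500
z(H) = z(0.8500) = 1.036
z(FA) = z(0.2500) = -0.674
c = −½·[z(H) + z(FA)] = −0.5 × (1.036 + (-0.674)) = -0.181
c < 0: the assay has a liberal response bias.

c = -0.18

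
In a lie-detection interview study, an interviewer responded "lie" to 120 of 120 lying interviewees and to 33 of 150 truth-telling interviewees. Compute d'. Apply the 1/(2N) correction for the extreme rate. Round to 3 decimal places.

The hit rate is 120/120 = 1, so apply the 1/(2N) correction: H → 1 − 1/(2·120) = 0.99583.
z(H) = z(0.99583) = 2.6380
z(FA) = z(0.22000) = -0.7722
d' = 2.6380 − (-0.7722) = 3.4102

d' = 3.410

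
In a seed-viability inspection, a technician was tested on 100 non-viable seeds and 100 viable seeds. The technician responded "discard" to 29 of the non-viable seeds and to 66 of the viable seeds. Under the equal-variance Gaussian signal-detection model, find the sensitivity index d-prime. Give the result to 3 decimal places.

d-prime = -0.966

H = 29/100 = 0.2900
FA = 66/100 = 0.6600
z(0.2900) = -0.5534, z(0.6600) = 0.4125
d' = z(H) − z(FA) = -0.5534 − 0.4125 = -0.9659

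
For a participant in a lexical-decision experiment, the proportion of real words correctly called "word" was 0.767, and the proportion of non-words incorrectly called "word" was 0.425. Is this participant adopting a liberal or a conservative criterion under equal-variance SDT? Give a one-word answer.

liberal

z(H) = 0.729, z(FA) = -0.189
c = −½·(z(H) + z(FA)) = -0.270
c < 0 → liberal criterion (biased toward responding “yes”).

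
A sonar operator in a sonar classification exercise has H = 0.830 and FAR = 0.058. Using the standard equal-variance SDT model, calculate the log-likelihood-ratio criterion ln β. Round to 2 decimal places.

ln β = 0.78

Φ⁻¹(H) = 0.954
Φ⁻¹(FA) = -1.572
ln β = −½·[z(H)² − z(FA)²] = −0.5 × (0.910 − 2.471) = 0.7805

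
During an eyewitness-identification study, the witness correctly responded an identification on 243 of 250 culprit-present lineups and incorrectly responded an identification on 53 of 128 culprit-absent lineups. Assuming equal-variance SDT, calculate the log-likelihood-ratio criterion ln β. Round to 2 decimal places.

ln β = -1.80

H = 243/250 = 0.9720
FA = 53/128 = 0.4141
z(H) = 1.911
z(FA) = -0.217
ln β = −½·[z(H)² − z(FA)²] = −0.5 × (3.652 − 0.047) = -1.8025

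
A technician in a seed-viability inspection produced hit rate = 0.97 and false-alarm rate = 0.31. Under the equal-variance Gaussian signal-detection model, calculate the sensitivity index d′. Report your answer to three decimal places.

Φ⁻¹(H) = 1.8808
Φ⁻¹(FA) = -0.4959
d' = z(H) − z(FA) = 1.8808 − (-0.4959) = 2.3767

d′ = 2.377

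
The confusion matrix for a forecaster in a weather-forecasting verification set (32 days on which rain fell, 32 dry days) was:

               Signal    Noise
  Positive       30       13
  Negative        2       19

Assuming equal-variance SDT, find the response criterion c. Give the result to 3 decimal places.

H = 30/32 = 0.9375
FA = 13/32 = 0.4062
Φ⁻¹(0.9375) = 1.5341, Φ⁻¹(0.4062) = -0.2373
c = −½·[z(H) + z(FA)] = −0.5 × (1.5341 + (-0.2373)) = -0.6484

c = -0.648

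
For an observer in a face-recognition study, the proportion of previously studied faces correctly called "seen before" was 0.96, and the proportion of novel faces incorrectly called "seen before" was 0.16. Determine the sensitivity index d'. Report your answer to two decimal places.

z(H) = z(0.96) = 1.751
z(FA) = z(0.16) = -0.994
d' = z(H) − z(FA) = 1.751 − (-0.994) = 2.745

d' = 2.75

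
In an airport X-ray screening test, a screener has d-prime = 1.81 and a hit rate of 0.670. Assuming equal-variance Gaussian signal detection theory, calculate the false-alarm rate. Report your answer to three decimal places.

false-alarm rate = 0.085

z(hit rate) = z(0.670) = 0.4399
z(FA) = z(H) − d' = 0.4399 − 1.81 = -1.3701
false-alarm rate = Φ(-1.3701) = 0.0853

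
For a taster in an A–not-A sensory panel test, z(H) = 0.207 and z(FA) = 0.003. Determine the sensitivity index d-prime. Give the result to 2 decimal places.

d-prime = 0.20

d' = z(H) − z(FA) = 0.207 − 0.003 = 0.204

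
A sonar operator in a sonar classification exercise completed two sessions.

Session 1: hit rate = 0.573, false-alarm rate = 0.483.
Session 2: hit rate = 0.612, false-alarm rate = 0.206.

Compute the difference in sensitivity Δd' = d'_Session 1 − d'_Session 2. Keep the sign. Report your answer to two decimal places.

Session 1: z(0.573) = 0.184, z(0.483) = -0.043, d' = 0.227
Session 2: z(0.612) = 0.285, z(0.206) = -0.820, d' = 1.105
Δd' = d'_Session 1 − d'_Session 2 = 0.227 − 1.105 = -0.878
Session 2 has the higher sensitivity.

Δd' = -0.88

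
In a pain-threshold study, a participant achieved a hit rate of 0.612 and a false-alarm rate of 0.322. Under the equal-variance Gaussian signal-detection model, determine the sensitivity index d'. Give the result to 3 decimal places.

d' = 0.747

z(H) = z(0.612) = 0.2845
z(FA) = z(0.322) = -0.4621
d' = z(H) − z(FA) = 0.2845 − (-0.4621) = 0.7466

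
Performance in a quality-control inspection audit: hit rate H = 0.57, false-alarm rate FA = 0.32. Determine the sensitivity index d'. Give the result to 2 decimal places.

d' = 0.64

z(H) = z(0.57) = 0.1764
z(FA) = z(0.32) = -0.4677
d' = z(H) − z(FA) = 0.1764 − (-0.4677) = 0.6441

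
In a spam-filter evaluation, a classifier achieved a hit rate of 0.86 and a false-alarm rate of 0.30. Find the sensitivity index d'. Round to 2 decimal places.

d' = 1.60

z(0.86) = 1.0803, z(0.30) = -0.5244
d' = z(H) − z(FA) = 1.0803 − (-0.5244) = 1.6047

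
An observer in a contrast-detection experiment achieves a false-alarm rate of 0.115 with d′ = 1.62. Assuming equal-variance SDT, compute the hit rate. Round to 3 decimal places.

hit rate = 0.663

z(false-alarm rate) = z(0.115) = -1.2004
z(H) = z(FA) + d' = -1.2004 + 1.62 = 0.4196
hit rate = Φ(0.4196) = 0.6626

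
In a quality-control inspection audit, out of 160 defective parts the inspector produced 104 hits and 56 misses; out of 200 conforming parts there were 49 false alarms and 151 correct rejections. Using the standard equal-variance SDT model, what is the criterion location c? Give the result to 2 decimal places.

c = 0.15

H = 104/160 = 0.6500
FA = 49/200 = 0.2450
z(0.6500) = 0.385, z(0.2450) = -0.690
c = −½·[z(H) + z(FA)] = −0.5 × (0.385 + (-0.690)) = 0.1525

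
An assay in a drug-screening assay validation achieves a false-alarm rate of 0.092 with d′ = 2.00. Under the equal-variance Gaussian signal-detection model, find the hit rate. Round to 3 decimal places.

hit rate = 0.749

z(false-alarm rate) = z(0.092) = -1.3285
z(H) = z(FA) + d' = -1.3285 + 2.00 = 0.6715
hit rate = Φ(0.6715) = 0.7490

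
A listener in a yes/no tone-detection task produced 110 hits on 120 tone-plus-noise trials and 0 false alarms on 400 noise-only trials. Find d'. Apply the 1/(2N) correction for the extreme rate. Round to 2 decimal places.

The false-alarm rate is 0/400 = 0, so apply the 1/(2N) correction: FA → 1/(2·400) = 0.00125.
z(H) = z(0.91667) = 1.383
z(FA) = z(0.00125) = -3.023
d' = 1.383 − (-3.023) = 4.406

d' = 4.41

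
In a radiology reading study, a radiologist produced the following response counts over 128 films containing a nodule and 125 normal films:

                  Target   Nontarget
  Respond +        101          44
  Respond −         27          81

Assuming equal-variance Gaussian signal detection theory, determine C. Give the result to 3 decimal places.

H = 101/128 = 0.7891
FA = 44/125 = 0.3520
Φ⁻¹(H) = Φ⁻¹(0.7891) = 0.8033
Φ⁻¹(FA) = Φ⁻¹(0.3520) = -0.3799
c = −½·[z(H) + z(FA)] = −0.5 × (0.8033 + (-0.3799)) = -0.2117
c < 0: the radiologist has a liberal response bias.

C = -0.212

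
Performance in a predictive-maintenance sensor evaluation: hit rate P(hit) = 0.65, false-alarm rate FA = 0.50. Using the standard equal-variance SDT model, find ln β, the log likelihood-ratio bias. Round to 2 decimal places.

ln β = -0.07

z(H) = 0.385
z(FA) = 0.000
ln β = −½·[z(H)² − z(FA)²] = −0.5 × (0.148 − 0.000) = -0.074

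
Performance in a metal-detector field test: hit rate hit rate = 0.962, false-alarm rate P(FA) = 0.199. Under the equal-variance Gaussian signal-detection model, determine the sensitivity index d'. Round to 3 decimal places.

z(0.962) = 1.7744, z(0.199) = -0.8452
d' = z(H) − z(FA) = 1.7744 − (-0.8452) = 2.6196

d' = 2.620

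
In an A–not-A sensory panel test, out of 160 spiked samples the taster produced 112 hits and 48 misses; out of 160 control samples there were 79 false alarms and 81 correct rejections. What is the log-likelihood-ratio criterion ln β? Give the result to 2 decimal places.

ln β = -0.14

H = 112/160 = 0.7000
FA = 79/160 = 0.4938
z(H) = 0.524
z(FA) = -0.016
ln β = −½·[z(H)² − z(FA)²] = −0.5 × (0.275 − 0.000) = -0.1375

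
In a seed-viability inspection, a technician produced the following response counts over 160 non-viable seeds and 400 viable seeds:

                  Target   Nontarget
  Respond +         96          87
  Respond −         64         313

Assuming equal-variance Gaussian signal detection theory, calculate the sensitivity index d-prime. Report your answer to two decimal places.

H = 96/160 = 0.6000
FA = 87/400 = 0.2175
z(H) = z(0.6000) = 0.2533
z(FA) = z(0.2175) = -0.7807
d' = z(H) − z(FA) = 0.2533 − (-0.7807) = 1.0340

d-prime = 1.03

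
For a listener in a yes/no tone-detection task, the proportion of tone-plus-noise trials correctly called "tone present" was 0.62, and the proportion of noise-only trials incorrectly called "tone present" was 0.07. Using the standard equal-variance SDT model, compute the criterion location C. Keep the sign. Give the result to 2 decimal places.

Φ⁻¹(H) = 0.305
Φ⁻¹(FA) = -1.476
c = −½·[z(H) + z(FA)] = −0.5 × (0.305 + (-1.476)) = 0.5855

C = 0.59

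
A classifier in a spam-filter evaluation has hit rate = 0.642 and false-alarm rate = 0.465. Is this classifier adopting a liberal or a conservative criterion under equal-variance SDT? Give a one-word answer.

z(H) = 0.364, z(FA) = -0.088
c = −½·(z(H) + z(FA)) = -0.138
c < 0 → liberal criterion (biased toward responding “yes”).

liberal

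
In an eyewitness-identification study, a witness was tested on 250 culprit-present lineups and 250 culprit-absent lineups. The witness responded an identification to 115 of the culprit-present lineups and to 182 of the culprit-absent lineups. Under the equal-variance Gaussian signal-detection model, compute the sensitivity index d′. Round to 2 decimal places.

d′ = -0.71

H = 115/250 = 0.4600
FA = 182/250 = 0.7280
z(H) = z(0.4600) = -0.100
z(FA) = z(0.7280) = 0.607
d' = z(H) − z(FA) = -0.100 − 0.607 = -0.707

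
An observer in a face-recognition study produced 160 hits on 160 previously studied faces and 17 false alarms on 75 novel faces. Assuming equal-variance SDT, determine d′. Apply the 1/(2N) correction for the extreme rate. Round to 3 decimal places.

d′ = 3.484

The hit rate is 160/160 = 1, so apply the 1/(2N) correction: H → 1 − 1/(2·160) = 0.99687.
z(H) = z(0.99687) = 2.7338
z(FA) = z(0.22667) = -0.7499
d' = 2.7338 − (-0.7499) = 3.4837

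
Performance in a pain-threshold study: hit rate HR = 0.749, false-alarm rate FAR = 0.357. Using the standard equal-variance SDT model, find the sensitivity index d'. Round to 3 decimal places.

z(0.749) = 0.6713, z(0.357) = -0.3665
d' = z(H) − z(FA) = 0.6713 − (-0.3665) = 1.0378

d' = 1.038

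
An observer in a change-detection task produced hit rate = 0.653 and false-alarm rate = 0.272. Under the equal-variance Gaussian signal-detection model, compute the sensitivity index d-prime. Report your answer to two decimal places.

z(H) = z(0.653) = 0.393
z(FA) = z(0.272) = -0.607
d' = z(H) − z(FA) = 0.393 − (-0.607) = 1.000

d-prime = 1.00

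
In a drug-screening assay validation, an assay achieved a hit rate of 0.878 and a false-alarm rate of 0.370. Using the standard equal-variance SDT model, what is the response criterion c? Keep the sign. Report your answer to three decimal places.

c = -0.417

z(0.878) = 1.1650, z(0.370) = -0.3319
c = −½·[z(H) + z(FA)] = −0.5 × (1.1650 + (-0.3319)) = -0.41655
c < 0: the assay has a liberal response bias.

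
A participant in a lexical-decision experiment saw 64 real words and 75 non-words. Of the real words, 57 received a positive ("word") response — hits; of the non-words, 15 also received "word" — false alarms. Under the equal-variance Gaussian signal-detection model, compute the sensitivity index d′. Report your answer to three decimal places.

d′ = 2.071

H = 57/64 = 0.8906
FA = 15/75 = 0.2000
z(0.8906) = 1.2297, z(0.2000) = -0.8416
d' = z(H) − z(FA) = 1.2297 − (-0.8416) = 2.0713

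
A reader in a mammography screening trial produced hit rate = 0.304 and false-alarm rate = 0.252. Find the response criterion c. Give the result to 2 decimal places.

Φ⁻¹(H) = -0.513
Φ⁻¹(FA) = -0.668
c = −½·[z(H) + z(FA)] = −0.5 × (-0.513 + (-0.668)) = 0.5905

c = 0.59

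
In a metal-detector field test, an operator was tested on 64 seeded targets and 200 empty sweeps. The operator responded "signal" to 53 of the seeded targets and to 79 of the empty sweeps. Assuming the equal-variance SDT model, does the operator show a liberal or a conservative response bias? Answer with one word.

liberal

z(H) = 0.947, z(FA) = -0.266
c = −½·(z(H) + z(FA)) = -0.3405
c < 0 → liberal criterion (biased toward responding “yes”).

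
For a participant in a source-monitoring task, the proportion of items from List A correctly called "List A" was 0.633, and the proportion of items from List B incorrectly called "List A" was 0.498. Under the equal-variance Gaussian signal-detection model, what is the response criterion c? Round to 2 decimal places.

c = -0.17

Φ⁻¹(H) = Φ⁻¹(0.633) = 0.3398
Φ⁻¹(FA) = Φ⁻¹(0.498) = -0.0050
c = −½·[z(H) + z(FA)] = −0.5 × (0.3398 + (-0.0050)) = -0.1674
c < 0: the participant has a liberal response bias.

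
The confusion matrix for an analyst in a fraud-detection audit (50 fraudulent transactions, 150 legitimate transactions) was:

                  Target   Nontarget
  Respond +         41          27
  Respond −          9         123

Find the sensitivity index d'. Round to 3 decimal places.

d' = 1.831

H = 41/50 = 0.8200
FA = 27/150 = 0.1800
z(H) = z(0.8200) = 0.9154
z(FA) = z(0.1800) = -0.9154
d' = z(H) − z(FA) = 0.9154 − (-0.9154) = 1.8308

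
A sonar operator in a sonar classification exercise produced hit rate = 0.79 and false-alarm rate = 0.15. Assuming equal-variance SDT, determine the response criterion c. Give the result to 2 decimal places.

z(H) = 0.8064
z(FA) = -1.0364
c = −½·[z(H) + z(FA)] = −0.5 × (0.8064 + (-1.0364)) = 0.1150
c > 0: the sonar operator has a conservative response bias.

c = 0.12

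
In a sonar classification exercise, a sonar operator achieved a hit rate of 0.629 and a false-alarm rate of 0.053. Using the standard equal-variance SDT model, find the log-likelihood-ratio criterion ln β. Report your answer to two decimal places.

ln β = 1.25

z(H) = z(0.629) = 0.329
z(FA) = z(0.053) = -1.616
ln β = −½·[z(H)² − z(FA)²] = −0.5 × (0.108 − 2.611) = 1.2515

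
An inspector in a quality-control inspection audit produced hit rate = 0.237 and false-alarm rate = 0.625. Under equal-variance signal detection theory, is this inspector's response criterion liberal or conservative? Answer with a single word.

conservative

z(H) = -0.716, z(FA) = 0.319
c = −½·(z(H) + z(FA)) = 0.1985
c > 0 → conservative criterion (biased toward responding “no”).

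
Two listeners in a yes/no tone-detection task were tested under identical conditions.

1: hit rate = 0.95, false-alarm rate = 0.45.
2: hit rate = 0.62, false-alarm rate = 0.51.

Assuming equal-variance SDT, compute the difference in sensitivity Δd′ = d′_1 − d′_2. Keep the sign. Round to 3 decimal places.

Δd′ = 1.490

1: z(0.95) = 1.6449, z(0.45) = -0.1257, d' = 1.7706
2: z(0.62) = 0.3055, z(0.51) = 0.0251, d' = 0.2804
Δd' = d'_1 − d'_2 = 1.7706 − 0.2804 = 1.4902
1 has the higher sensitivity.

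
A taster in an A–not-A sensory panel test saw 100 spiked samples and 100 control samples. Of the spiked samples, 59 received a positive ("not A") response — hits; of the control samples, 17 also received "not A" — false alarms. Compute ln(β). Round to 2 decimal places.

ln β = 0.43

H = 59/100 = 0.5900
FA = 17/100 = 0.1700
Φ⁻¹(0.5900) = 0.228, Φ⁻¹(0.1700) = -0.954
ln β = −½·[z(H)² − z(FA)²] = −0.5 × (0.052 − 0.910) = 0.429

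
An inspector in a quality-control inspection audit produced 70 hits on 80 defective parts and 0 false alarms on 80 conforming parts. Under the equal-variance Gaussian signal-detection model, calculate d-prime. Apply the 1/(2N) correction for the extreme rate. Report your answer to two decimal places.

d-prime = 3.65

The false-alarm rate is 0/80 = 0, so apply the 1/(2N) correction: FA → 1/(2·80) = 0.00625.
z(H) = z(0.87500) = 1.150
z(FA) = z(0.00625) = -2.498
d' = 1.150 − (-2.498) = 3.648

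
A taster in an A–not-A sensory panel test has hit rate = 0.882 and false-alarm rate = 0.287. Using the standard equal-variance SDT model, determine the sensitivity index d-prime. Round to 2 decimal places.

d-prime = 1.75

z(0.882) = 1.185, z(0.287) = -0.562
d' = z(H) − z(FA) = 1.185 − (-0.562) = 1.747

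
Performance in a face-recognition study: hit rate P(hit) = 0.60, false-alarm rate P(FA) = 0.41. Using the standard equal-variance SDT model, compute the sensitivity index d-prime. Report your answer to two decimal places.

z(H) = z(0.60) = 0.2533
z(FA) = z(0.41) = -0.2275
d' = z(H) − z(FA) = 0.2533 − (-0.2275) = 0.4808

d-prime = 0.48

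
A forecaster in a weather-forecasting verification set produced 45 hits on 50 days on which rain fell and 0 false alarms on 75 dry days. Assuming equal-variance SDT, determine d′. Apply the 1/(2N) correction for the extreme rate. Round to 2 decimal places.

The false-alarm rate is 0/75 = 0, so apply the 1/(2N) correction: FA → 1/(2·75) = 0.00667.
z(H) = z(0.90000) = 1.282
z(FA) = z(0.00667) = -2.475
d' = 1.282 − (-2.475) = 3.757

d′ = 3.76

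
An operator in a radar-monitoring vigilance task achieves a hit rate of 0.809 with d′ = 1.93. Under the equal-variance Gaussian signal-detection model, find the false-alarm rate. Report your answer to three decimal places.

z(hit rate) = z(0.809) = 0.8742
z(FA) = z(H) − d' = 0.8742 − 1.93 = -1.0558
false-alarm rate = Φ(-1.0558) = 0.1455

false-alarm rate = 0.146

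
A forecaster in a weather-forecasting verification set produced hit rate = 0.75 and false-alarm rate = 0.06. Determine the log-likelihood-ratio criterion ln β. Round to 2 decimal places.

z(H) = 0.674
z(FA) = -1.555
ln β = −½·[z(H)² − z(FA)²] = −0.5 × (0.454 − 2.418) = 0.982

ln β = 0.98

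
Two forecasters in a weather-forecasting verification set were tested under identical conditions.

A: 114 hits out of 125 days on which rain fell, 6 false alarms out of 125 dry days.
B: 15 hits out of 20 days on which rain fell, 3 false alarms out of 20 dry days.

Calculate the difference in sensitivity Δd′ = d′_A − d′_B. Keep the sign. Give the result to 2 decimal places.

A: z(0.9120) = 1.353, z(0.0480) = -1.665, d' = 3.018
B: z(0.7500) = 0.674, z(0.1500) = -1.036, d' = 1.710
Δd' = d'_A − d'_B = 3.018 − 1.710 = 1.308
A has the higher sensitivity.

Δd′ = 1.31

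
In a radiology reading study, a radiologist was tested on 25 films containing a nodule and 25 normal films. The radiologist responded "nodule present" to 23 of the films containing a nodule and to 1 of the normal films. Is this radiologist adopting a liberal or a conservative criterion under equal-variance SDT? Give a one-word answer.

conservative

z(H) = 1.405, z(FA) = -1.751
c = −½·(z(H) + z(FA)) = 0.173
c > 0 → conservative criterion (biased toward responding “no”).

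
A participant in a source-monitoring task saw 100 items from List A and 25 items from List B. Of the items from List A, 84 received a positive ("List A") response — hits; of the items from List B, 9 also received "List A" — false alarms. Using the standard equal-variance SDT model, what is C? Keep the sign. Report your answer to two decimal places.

H = 84/100 = 0.8400
FA = 9/25 = 0.3600
z(H) = z(0.8400) = 0.994
z(FA) = z(0.3600) = -0.358
c = −½·[z(H) + z(FA)] = −0.5 × (0.994 + (-0.358)) = -0.318
c < 0: the participant has a liberal response bias.

C = -0.32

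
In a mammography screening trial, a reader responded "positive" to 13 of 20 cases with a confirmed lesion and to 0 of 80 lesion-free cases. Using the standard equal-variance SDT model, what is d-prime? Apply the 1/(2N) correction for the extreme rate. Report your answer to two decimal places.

d-prime = 2.88

The false-alarm rate is 0/80 = 0, so apply the 1/(2N) correction: FA → 1/(2·80) = 0.00625.
z(H) = z(0.65000) = 0.385
z(FA) = z(0.00625) = -2.498
d' = 0.385 − (-2.498) = 2.883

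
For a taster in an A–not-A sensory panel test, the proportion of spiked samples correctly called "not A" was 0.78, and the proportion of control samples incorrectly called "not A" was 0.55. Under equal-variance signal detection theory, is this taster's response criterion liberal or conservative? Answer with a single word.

liberal

z(H) = 0.772, z(FA) = 0.126
c = −½·(z(H) + z(FA)) = -0.449
c < 0 → liberal criterion (biased toward responding “yes”).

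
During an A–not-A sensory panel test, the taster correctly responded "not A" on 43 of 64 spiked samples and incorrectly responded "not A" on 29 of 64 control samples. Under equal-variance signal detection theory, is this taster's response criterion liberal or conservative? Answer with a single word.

z(H) = 0.445, z(FA) = -0.118
c = −½·(z(H) + z(FA)) = -0.1635
c < 0 → liberal criterion (biased toward responding “yes”).

liberal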